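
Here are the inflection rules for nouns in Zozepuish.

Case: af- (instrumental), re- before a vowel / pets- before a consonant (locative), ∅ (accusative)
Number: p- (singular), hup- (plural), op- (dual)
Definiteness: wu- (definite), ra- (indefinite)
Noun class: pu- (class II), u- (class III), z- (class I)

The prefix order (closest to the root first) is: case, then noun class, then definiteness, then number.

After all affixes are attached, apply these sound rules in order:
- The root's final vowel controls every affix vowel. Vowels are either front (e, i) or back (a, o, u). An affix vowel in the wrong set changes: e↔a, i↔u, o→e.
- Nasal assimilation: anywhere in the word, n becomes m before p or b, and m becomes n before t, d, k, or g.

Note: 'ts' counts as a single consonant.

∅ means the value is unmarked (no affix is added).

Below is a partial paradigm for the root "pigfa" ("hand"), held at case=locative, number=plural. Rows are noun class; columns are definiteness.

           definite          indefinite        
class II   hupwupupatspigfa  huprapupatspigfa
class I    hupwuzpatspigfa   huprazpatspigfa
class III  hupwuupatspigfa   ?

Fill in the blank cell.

Attach case locative pets- (before consonant 'p') → petspigfa.
Attach noun class class III u- → upetspigfa.
Attach definiteness indefinite ra- → raupetspigfa.
Attach number plural hup- → hupraupetspigfa.
Apply vowel harmony: hupraupetspigfa → hupraupatspigfa.
Nasal assimilation: no change.

hupraupatspigfa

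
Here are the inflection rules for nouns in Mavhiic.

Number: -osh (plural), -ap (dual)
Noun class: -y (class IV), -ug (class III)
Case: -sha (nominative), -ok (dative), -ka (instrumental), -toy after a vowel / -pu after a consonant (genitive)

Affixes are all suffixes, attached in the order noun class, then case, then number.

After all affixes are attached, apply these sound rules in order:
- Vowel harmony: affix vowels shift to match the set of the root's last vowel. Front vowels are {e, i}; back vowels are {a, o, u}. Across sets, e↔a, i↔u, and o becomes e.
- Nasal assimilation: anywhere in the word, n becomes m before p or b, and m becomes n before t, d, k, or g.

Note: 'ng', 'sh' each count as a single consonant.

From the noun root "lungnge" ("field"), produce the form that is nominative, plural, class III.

Attach noun class class III -ug → lungngeug.
Attach case nominative -sha → lungngeugsha.
Attach number plural -osh → lungngeugshaosh.
Apply vowel harmony: lungngeugshaosh → lungngeigsheesh.
Nasal assimilation: no change.

lungngeigsheesh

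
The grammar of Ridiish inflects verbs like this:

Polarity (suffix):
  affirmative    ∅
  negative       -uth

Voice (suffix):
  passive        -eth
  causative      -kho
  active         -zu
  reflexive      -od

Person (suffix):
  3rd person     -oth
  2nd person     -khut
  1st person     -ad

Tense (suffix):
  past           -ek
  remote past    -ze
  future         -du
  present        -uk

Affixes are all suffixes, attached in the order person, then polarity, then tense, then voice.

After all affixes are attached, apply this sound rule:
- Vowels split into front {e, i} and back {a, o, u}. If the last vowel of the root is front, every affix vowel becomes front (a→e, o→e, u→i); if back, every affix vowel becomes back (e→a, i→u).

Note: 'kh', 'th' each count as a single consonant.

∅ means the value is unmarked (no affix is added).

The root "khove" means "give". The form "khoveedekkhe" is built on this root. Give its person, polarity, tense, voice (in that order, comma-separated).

1st person, affirmative, past, causative

Segment: khove-ad-ek-kho.
person: -ad → 1st person.
polarity: ∅ → affirmative.
tense: -ek → past.
voice: -kho → causative.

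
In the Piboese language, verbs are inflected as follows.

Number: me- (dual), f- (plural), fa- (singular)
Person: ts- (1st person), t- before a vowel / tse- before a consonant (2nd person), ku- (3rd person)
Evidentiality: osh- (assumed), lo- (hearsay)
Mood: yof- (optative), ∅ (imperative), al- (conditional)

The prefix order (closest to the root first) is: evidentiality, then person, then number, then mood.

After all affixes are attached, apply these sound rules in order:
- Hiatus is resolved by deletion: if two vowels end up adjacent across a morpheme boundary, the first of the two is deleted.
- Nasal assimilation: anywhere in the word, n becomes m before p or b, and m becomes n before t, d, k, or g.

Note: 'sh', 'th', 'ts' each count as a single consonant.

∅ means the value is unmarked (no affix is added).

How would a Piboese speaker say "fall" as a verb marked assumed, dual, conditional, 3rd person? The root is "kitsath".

almekoshkitsath

Attach evidentiality assumed osh- → oshkitsath.
Attach person 3rd person ku- → kuoshkitsath.
Attach number dual me- → mekuoshkitsath.
Attach mood conditional al- → almekuoshkitsath.
Apply vowel deletion: almekuoshkitsath → almekoshkitsath.
Nasal assimilation: no change.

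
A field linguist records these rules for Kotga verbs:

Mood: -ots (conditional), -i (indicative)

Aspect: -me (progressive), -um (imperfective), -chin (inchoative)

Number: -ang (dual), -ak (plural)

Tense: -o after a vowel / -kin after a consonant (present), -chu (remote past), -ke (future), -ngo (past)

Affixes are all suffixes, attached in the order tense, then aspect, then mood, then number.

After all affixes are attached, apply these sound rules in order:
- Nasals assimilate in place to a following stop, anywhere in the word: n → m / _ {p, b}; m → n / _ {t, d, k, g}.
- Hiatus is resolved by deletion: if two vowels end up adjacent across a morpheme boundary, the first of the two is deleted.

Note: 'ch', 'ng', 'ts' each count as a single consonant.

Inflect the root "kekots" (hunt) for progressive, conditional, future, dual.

kekotskemotsang

Attach tense future -ke → kekotske.
Attach aspect progressive -me → kekotskeme.
Attach mood conditional -ots → kekotskemeots.
Attach number dual -ang → kekotskemeotsang.
Nasal assimilation: no change.
Apply vowel deletion: kekotskemeotsang → kekotskemotsang.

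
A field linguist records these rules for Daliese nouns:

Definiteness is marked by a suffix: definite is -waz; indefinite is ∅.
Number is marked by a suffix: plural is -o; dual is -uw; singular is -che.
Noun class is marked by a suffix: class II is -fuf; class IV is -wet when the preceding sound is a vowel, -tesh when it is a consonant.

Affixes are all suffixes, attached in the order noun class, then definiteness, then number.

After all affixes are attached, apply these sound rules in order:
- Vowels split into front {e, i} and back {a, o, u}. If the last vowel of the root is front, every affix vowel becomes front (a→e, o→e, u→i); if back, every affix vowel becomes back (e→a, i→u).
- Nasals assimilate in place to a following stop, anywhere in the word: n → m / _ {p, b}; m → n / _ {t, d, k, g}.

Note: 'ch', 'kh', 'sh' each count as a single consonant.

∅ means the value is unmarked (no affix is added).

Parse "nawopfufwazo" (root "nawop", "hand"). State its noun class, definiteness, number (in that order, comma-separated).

Segment: nawop-fuf-waz-o.
noun class: -fuf → class II.
definiteness: -waz → definite.
number: -o → plural.

class II, definite, plural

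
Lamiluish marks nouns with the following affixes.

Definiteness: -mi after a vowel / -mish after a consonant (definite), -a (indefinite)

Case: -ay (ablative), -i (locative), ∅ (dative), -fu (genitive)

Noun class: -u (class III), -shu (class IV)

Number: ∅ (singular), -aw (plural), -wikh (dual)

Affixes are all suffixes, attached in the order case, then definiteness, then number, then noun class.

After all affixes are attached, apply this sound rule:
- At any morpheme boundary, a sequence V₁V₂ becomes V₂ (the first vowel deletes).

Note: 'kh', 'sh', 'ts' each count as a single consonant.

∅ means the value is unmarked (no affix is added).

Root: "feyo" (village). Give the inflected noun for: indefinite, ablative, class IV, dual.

Attach case ablative -ay → feyoay.
Attach definiteness indefinite -a → feyoaya.
Attach number dual -wikh → feyoayawikh.
Attach noun class class IV -shu → feyoayawikhshu.
Apply vowel deletion: feyoayawikhshu → feyayawikhshu.

feyayawikhshu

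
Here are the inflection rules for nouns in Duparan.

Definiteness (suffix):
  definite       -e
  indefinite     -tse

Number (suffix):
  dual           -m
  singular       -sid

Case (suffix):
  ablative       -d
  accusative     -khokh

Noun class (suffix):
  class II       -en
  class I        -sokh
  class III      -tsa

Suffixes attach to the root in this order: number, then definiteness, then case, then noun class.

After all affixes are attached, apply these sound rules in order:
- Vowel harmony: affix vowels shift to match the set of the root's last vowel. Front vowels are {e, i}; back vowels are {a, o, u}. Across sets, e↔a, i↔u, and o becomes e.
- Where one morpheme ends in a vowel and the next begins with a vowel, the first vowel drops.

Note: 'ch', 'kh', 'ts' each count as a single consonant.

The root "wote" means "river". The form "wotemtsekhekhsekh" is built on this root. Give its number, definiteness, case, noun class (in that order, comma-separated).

dual, indefinite, accusative, class I

Segment: wote-m-tse-khokh-sokh.
number: -m → dual.
definiteness: -tse → indefinite.
case: -khokh → accusative.
noun class: -sokh → class I.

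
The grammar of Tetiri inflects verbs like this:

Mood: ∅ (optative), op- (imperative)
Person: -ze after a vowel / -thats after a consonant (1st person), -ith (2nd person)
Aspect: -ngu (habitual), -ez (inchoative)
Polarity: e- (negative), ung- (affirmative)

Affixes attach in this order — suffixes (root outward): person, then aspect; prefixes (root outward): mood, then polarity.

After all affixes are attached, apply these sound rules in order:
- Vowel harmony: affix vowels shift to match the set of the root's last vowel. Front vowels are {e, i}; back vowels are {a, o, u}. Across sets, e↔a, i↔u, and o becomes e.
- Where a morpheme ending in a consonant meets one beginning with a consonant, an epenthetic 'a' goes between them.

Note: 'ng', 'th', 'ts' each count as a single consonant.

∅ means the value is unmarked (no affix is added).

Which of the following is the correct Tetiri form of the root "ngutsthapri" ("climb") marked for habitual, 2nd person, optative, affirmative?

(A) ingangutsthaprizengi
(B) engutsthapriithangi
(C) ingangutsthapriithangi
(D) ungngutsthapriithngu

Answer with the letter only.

C

Attach person 2nd person -ith → ngutsthapriith.
Attach aspect habitual -ngu → ngutsthapriithngu.
mood = optative: zero marking, form stays ngutsthapriithngu.
Attach polarity affirmative ung- → ungngutsthapriithngu.
Apply vowel harmony: ungngutsthapriithngu → ingngutsthapriithngi.
Apply epenthesis: ingngutsthapriithngi → ingangutsthapriithangi.
So the correct form is ingangutsthapriithangi, option (C).
(D) ungngutsthapriithngu is wrong: it fails to apply the sound rule(s).
(A) ingangutsthaprizengi is wrong: it uses 1st person instead of 2nd person for person.
(B) engutsthapriithangi is wrong: it uses negative instead of affirmative for polarity.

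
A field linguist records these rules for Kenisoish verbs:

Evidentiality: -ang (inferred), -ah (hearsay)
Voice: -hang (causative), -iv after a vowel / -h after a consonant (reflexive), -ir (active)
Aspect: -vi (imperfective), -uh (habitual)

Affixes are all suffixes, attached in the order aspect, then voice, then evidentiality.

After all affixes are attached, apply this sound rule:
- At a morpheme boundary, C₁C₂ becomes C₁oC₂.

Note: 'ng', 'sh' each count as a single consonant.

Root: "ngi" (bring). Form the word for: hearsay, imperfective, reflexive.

ngiviivah

Attach aspect imperfective -vi → ngivi.
Attach voice reflexive -iv (after vowel 'i') → ngiviiv.
Attach evidentiality hearsay -ah → ngiviivah.
Epenthesis: no change.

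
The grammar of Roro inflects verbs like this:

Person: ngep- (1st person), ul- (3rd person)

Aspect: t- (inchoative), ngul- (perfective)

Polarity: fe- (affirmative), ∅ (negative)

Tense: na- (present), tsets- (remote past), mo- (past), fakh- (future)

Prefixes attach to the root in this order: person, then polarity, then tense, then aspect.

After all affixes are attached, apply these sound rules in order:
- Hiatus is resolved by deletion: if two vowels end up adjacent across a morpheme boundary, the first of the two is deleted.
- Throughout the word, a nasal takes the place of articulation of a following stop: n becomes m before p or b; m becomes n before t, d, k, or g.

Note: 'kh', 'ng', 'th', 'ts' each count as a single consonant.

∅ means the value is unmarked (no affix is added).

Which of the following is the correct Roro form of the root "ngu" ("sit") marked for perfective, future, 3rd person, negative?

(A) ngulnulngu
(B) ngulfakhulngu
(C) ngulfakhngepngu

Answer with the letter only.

Attach person 3rd person ul- → ulngu.
polarity = negative: zero marking, form stays ulngu.
Attach tense future fakh- → fakhulngu.
Attach aspect perfective ngul- → ngulfakhulngu.
Vowel deletion: no change.
Nasal assimilation: no change.
So the correct form is ngulfakhulngu, option (B).
(C) ngulfakhngepngu is wrong: it uses 1st person instead of 3rd person for person.
(A) ngulnulngu is wrong: it uses present instead of future for tense.

B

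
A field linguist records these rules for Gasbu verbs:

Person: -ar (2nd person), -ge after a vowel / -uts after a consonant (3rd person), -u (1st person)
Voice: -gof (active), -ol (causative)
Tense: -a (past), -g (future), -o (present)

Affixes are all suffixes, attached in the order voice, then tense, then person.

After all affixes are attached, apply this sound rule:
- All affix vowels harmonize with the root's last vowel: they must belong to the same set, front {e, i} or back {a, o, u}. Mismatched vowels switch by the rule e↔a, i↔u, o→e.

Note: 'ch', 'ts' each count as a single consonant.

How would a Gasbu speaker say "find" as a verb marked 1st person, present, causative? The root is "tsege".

tsegeelei

Attach voice causative -ol → tsegeol.
Attach tense present -o → tsegeolo.
Attach person 1st person -u → tsegeolou.
Apply vowel harmony: tsegeolou → tsegeelei.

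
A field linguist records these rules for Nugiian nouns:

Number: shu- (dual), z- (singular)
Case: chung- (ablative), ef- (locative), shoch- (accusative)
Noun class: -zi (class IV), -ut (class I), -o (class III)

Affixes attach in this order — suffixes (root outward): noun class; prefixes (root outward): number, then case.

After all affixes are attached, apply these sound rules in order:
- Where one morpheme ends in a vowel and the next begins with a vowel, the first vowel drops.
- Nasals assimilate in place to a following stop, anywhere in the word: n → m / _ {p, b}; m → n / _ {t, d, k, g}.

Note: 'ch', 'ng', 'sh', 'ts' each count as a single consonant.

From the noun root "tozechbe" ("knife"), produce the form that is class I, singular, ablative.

Attach noun class class I -ut → tozechbeut.
Attach number singular z- → ztozechbeut.
Attach case ablative chung- → chungztozechbeut.
Apply vowel deletion: chungztozechbeut → chungztozechbut.
Nasal assimilation: no change.

chungztozechbut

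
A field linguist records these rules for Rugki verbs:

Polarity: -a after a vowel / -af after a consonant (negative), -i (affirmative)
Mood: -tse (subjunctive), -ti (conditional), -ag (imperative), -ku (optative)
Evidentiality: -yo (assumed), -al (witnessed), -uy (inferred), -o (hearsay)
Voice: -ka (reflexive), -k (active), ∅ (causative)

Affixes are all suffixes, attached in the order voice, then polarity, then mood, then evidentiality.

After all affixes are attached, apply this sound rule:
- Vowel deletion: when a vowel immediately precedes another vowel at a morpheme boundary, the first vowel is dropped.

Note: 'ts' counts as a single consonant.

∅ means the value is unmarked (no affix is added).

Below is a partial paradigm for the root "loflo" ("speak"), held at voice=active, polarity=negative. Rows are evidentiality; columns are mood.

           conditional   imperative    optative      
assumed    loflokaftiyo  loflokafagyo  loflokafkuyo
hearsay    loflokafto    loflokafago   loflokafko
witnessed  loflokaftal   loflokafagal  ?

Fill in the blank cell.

Attach voice active -k → loflok.
Attach polarity negative -af (after consonant 'k') → loflokaf.
Attach mood optative -ku → loflokafku.
Attach evidentiality witnessed -al → loflokafkual.
Apply vowel deletion: loflokafkual → loflokafkal.

loflokafkal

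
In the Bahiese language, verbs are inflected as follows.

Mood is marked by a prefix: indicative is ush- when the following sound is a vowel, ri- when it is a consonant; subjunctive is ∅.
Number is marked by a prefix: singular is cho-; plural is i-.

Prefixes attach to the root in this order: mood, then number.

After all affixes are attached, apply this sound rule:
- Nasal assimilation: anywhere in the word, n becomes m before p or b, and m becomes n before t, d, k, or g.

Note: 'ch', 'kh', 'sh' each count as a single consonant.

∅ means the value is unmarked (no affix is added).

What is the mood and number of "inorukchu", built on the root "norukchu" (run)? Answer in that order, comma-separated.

subjunctive, plural

Segment: i-norukchu.
mood: ∅ → subjunctive.
number: i- → plural.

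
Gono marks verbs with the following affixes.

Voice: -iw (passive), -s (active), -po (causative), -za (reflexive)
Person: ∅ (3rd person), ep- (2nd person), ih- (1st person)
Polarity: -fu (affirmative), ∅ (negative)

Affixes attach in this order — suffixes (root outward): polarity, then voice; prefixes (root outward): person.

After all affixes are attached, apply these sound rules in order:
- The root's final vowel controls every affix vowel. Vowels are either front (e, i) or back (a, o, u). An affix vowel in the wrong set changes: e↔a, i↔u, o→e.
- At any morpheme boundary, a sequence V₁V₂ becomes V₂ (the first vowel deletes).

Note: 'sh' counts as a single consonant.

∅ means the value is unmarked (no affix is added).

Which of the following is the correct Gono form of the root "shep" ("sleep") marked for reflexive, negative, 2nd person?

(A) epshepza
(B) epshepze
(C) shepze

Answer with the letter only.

polarity = negative: zero marking, form stays shep.
Attach person 2nd person ep- → epshep.
Attach voice reflexive -za → epshepza.
Apply vowel harmony: epshepza → epshepze.
Vowel deletion: no change.
So the correct form is epshepze, option (B).
(A) epshepza is wrong: it fails to apply the sound rule(s).
(C) shepze is wrong: it uses 3rd person instead of 2nd person for person.

B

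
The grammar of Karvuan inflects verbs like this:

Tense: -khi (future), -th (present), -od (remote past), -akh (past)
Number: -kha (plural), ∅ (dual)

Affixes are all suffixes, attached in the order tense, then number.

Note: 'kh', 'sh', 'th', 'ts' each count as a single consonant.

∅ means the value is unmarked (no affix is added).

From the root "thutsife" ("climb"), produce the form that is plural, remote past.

Attach tense remote past -od → thutsifeod.
Attach number plural -kha → thutsifeodkha.

thutsifeodkha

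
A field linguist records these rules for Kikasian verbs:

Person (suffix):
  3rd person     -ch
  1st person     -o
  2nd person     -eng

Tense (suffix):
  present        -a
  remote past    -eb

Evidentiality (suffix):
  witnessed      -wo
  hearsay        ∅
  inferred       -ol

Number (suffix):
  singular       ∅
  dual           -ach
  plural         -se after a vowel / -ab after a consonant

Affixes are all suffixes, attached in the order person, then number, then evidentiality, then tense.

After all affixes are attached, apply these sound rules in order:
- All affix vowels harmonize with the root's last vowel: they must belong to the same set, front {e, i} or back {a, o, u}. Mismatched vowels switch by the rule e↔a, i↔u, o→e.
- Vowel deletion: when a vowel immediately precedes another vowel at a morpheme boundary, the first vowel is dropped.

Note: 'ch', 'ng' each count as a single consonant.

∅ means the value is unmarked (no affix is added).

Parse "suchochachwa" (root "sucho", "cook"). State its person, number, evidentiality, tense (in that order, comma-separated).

3rd person, dual, witnessed, present

Segment: sucho-ch-ach-wo-a.
person: -ch → 3rd person.
number: -ach → dual.
evidentiality: -wo → witnessed.
tense: -a → present.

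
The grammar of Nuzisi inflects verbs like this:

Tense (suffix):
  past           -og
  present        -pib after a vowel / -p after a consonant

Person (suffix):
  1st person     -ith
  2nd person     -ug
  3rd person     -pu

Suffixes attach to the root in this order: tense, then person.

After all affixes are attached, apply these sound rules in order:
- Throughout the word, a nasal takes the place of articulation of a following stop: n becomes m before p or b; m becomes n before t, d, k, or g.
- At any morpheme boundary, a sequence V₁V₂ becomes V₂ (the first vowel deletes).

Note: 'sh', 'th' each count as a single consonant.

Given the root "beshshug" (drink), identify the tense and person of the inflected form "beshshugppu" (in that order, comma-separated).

Segment: beshshug-p-pu.
tense: -pib/p → present.
person: -pu → 3rd person.

present, 3rd person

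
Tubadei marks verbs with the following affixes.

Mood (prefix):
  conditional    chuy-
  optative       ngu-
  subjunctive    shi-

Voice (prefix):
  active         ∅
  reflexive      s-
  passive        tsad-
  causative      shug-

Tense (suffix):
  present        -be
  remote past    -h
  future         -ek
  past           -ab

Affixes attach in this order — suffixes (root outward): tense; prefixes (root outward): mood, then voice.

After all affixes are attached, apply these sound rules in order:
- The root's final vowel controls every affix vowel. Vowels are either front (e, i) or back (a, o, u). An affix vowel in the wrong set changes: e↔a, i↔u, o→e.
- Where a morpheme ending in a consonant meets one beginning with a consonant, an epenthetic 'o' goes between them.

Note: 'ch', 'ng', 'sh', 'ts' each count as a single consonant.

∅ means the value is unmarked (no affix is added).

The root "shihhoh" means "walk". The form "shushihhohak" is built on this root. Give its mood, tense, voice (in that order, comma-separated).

subjunctive, future, active

Segment: shi-shihhoh-ek.
mood: shi- → subjunctive.
tense: -ek → future.
voice: ∅ → active.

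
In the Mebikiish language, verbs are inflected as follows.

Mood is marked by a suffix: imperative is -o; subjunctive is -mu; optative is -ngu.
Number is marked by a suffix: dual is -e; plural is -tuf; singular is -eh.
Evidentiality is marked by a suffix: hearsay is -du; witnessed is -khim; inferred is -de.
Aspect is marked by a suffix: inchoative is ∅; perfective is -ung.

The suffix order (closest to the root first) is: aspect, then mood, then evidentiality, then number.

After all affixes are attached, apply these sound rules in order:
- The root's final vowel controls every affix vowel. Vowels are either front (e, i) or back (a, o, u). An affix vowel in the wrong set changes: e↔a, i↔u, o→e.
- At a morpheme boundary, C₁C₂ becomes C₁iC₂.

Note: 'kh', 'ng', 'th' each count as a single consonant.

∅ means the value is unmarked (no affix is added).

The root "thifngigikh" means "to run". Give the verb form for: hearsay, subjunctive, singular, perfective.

thifngigikhingimidieh

Attach aspect perfective -ung → thifngigikhung.
Attach mood subjunctive -mu → thifngigikhungmu.
Attach evidentiality hearsay -du → thifngigikhungmudu.
Attach number singular -eh → thifngigikhungmudueh.
Apply vowel harmony: thifngigikhungmudueh → thifngigikhingmidieh.
Apply epenthesis: thifngigikhingmidieh → thifngigikhingimidieh.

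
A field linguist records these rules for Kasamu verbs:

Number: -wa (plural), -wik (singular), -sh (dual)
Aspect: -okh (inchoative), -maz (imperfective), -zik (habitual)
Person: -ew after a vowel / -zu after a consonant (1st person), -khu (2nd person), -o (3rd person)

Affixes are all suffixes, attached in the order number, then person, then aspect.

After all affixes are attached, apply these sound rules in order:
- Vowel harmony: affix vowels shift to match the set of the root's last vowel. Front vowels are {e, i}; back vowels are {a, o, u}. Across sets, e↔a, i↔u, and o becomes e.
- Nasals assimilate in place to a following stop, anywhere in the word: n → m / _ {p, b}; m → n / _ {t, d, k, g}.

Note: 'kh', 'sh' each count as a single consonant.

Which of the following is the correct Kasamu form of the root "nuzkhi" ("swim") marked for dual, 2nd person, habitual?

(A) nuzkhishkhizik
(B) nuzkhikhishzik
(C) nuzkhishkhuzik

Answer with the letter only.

A

Attach number dual -sh → nuzkhish.
Attach person 2nd person -khu → nuzkhishkhu.
Attach aspect habitual -zik → nuzkhishkhuzik.
Apply vowel harmony: nuzkhishkhuzik → nuzkhishkhizik.
Nasal assimilation: no change.
So the correct form is nuzkhishkhizik, option (A).
(B) nuzkhikhishzik is wrong: it has the affixes in the wrong order.
(C) nuzkhishkhuzik is wrong: it fails to apply the sound rule(s).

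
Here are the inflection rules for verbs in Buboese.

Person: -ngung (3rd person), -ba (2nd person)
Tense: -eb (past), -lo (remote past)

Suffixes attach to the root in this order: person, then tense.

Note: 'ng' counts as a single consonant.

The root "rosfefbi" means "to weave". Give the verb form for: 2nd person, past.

rosfefbibaeb

Attach person 2nd person -ba → rosfefbiba.
Attach tense past -eb → rosfefbibaeb.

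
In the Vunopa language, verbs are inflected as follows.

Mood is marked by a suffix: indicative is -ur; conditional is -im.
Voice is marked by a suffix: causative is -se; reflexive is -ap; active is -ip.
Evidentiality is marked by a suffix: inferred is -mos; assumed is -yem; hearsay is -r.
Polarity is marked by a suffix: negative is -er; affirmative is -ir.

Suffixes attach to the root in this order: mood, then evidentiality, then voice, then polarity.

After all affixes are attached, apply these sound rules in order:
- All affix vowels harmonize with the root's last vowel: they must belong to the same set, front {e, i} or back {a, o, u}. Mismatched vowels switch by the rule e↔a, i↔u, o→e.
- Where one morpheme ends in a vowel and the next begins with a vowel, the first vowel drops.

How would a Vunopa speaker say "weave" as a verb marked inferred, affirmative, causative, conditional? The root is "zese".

Attach mood conditional -im → zeseim.
Attach evidentiality inferred -mos → zeseimmos.
Attach voice causative -se → zeseimmosse.
Attach polarity affirmative -ir → zeseimmosseir.
Apply vowel harmony: zeseimmosseir → zeseimmesseir.
Apply vowel deletion: zeseimmesseir → zesimmessir.

zesimmessir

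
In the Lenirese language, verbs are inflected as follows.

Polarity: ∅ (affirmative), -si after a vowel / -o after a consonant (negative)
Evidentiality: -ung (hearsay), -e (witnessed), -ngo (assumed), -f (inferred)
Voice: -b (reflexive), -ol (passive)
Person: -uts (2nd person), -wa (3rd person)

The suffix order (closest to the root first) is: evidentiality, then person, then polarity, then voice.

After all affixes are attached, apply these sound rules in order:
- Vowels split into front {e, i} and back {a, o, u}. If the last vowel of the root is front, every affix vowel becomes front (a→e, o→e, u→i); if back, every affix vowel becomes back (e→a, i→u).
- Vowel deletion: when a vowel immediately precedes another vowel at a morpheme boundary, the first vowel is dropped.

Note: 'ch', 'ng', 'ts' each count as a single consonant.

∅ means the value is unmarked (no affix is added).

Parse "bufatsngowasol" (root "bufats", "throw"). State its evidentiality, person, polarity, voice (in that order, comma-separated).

Segment: bufats-ngo-wa-si-ol.
evidentiality: -ngo → assumed.
person: -wa → 3rd person.
polarity: -si/o → negative.
voice: -ol → passive.

assumed, 3rd person, negative, passive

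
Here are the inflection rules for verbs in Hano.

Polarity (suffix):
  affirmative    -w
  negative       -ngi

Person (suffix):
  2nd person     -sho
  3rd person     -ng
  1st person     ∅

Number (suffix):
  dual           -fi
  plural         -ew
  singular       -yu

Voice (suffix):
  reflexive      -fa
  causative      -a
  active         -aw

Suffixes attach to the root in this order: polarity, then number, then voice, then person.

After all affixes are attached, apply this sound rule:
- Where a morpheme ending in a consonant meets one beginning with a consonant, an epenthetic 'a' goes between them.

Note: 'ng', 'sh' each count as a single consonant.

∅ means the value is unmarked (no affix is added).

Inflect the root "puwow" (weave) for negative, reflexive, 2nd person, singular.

Attach polarity negative -ngi → puwowngi.
Attach number singular -yu → puwowngiyu.
Attach voice reflexive -fa → puwowngiyufa.
Attach person 2nd person -sho → puwowngiyufasho.
Apply epenthesis: puwowngiyufasho → puwowangiyufasho.

puwowangiyufasho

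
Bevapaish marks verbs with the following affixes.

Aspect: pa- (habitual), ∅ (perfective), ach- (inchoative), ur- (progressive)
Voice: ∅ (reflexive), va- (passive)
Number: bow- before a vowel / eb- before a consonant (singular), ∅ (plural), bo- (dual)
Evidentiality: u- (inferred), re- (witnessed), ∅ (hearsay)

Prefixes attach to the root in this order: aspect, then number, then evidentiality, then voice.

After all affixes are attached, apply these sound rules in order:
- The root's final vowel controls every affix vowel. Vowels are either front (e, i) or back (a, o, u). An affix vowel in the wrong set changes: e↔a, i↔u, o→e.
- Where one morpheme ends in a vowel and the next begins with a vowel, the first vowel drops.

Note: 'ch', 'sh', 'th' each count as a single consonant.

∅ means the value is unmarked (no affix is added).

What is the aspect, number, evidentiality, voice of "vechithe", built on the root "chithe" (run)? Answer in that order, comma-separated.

perfective, plural, hearsay, passive

Segment: va-chithe.
aspect: ∅ → perfective.
number: ∅ → plural.
evidentiality: ∅ → hearsay.
voice: va- → passive.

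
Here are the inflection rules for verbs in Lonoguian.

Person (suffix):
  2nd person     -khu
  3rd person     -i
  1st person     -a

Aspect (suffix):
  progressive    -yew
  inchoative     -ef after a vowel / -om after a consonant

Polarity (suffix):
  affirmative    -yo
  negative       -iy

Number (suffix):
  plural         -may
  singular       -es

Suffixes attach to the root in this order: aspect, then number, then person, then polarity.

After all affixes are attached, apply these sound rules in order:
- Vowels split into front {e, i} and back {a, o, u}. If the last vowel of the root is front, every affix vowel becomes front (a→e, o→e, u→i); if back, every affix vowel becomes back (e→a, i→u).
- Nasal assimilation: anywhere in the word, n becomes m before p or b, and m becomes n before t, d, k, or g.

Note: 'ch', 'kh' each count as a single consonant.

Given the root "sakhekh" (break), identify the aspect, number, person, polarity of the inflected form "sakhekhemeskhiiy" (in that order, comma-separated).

Segment: sakhekh-om-es-khu-iy.
aspect: -ef/om → inchoative.
number: -es → singular.
person: -khu → 2nd person.
polarity: -iy → negative.

inchoative, singular, 2nd person, negative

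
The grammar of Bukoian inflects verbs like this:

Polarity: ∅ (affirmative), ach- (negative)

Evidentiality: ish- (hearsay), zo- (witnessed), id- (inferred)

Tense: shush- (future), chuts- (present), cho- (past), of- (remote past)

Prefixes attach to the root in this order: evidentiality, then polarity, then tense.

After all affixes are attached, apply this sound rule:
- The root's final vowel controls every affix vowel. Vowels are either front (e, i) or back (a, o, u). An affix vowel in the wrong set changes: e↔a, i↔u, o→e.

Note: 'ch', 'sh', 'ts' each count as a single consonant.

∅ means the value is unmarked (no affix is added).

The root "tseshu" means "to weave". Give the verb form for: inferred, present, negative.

Attach evidentiality inferred id- → idtseshu.
Attach polarity negative ach- → achidtseshu.
Attach tense present chuts- → chutsachidtseshu.
Apply vowel harmony: chutsachidtseshu → chutsachudtseshu.

chutsachudtseshu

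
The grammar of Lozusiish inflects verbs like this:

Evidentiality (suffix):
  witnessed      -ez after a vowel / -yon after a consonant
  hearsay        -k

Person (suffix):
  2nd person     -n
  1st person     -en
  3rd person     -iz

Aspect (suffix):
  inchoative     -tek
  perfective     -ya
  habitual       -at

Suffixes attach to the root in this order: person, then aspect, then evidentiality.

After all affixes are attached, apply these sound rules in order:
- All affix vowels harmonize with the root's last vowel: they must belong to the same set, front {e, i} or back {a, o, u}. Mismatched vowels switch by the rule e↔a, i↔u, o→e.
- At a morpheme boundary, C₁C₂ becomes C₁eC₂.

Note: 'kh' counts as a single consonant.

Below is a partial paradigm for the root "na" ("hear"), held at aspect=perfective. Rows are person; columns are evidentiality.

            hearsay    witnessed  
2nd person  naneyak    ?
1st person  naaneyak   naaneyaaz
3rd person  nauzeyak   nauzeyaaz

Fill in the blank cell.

naneyaaz

Attach person 2nd person -n → nan.
Attach aspect perfective -ya → nanya.
Attach evidentiality witnessed -ez (after vowel 'a') → nanyaez.
Apply vowel harmony: nanyaez → nanyaaz.
Apply epenthesis: nanyaaz → naneyaaz.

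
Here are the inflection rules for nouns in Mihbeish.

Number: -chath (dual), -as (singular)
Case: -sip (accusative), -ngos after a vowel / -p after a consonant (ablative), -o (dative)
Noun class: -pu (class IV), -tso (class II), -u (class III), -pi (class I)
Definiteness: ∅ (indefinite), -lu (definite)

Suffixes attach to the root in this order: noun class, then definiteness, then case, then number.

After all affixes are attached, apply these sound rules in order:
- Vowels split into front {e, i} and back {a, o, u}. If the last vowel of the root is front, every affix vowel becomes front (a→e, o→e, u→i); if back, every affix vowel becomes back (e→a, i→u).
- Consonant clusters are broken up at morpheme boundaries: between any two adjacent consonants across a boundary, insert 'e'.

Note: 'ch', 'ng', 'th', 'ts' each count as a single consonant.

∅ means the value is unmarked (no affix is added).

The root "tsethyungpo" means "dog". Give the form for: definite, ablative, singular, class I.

Attach noun class class I -pi → tsethyungpopi.
Attach definiteness definite -lu → tsethyungpopilu.
Attach case ablative -ngos (after vowel 'u') → tsethyungpopilungos.
Attach number singular -as → tsethyungpopilungosas.
Apply vowel harmony: tsethyungpopilungosas → tsethyungpopulungosas.
Epenthesis: no change.

tsethyungpopulungosas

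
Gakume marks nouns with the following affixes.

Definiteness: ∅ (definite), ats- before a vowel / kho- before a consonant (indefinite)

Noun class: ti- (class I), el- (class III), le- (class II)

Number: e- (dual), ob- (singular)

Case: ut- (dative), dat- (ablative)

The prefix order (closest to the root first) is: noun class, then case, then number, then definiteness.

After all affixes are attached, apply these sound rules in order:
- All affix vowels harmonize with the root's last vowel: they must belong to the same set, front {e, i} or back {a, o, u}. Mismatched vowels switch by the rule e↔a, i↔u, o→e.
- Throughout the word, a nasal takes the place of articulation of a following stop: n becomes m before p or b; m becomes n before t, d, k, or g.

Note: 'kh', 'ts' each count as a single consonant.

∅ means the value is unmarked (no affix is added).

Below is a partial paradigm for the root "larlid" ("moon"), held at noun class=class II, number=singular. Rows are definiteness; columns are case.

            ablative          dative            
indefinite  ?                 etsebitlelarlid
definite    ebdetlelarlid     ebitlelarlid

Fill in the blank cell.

Attach noun class class II le- → lelarlid.
Attach case ablative dat- → datlelarlid.
Attach number singular ob- → obdatlelarlid.
Attach definiteness indefinite ats- (before vowel 'o') → atsobdatlelarlid.
Apply vowel harmony: atsobdatlelarlid → etsebdetlelarlid.
Nasal assimilation: no change.

etsebdetlelarlid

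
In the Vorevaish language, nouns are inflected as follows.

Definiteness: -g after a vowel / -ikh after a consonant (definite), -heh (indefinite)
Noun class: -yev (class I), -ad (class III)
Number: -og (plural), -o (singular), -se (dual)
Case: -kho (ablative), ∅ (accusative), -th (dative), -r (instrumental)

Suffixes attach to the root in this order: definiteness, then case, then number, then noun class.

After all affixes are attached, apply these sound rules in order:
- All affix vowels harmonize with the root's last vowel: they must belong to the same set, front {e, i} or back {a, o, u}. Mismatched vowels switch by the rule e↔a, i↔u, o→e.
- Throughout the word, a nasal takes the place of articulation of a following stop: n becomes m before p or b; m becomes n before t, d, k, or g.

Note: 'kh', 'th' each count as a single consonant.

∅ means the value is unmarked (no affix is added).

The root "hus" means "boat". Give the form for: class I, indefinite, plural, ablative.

Attach definiteness indefinite -heh → husheh.
Attach case ablative -kho → hushehkho.
Attach number plural -og → hushehkhoog.
Attach noun class class I -yev → hushehkhoogyev.
Apply vowel harmony: hushehkhoogyev → hushahkhoogyav.
Nasal assimilation: no change.

hushahkhoogyav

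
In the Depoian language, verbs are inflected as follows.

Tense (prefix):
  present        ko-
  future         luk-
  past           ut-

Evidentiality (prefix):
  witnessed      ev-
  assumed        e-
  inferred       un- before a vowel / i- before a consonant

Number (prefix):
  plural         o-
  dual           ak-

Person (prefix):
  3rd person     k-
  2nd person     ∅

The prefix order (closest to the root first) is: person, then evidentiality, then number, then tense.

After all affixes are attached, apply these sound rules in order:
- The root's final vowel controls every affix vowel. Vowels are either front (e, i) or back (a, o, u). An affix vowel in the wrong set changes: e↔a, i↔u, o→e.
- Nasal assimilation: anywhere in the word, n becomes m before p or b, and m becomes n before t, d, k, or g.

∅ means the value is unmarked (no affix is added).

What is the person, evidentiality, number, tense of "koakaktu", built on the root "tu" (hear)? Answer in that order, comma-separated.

Segment: ko-ak-e-k-tu.
person: k- → 3rd person.
evidentiality: e- → assumed.
number: ak- → dual.
tense: ko- → present.

3rd person, assumed, dual, present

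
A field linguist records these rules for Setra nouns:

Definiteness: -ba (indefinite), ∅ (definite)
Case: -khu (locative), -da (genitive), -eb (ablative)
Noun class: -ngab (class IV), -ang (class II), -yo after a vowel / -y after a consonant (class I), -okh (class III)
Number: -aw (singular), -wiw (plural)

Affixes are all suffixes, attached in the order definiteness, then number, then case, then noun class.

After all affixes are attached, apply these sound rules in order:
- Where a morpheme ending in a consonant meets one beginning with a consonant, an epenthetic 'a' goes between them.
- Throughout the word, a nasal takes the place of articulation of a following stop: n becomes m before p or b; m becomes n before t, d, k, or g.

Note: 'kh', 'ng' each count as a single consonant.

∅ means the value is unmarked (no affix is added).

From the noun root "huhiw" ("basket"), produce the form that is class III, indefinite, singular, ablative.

huhiwabaawebokh

Attach definiteness indefinite -ba → huhiwba.
Attach number singular -aw → huhiwbaaw.
Attach case ablative -eb → huhiwbaaweb.
Attach noun class class III -okh → huhiwbaawebokh.
Apply epenthesis: huhiwbaawebokh → huhiwabaawebokh.
Nasal assimilation: no change.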